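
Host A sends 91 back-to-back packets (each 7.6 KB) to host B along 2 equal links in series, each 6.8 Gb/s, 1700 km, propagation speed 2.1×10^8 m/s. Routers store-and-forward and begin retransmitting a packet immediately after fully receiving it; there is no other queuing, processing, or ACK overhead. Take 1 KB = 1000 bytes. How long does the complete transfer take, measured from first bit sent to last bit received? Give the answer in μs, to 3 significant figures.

17000 μs

Per-hop transmission t_tx = L/R = 60800/6800000000 = 8.94118 μs.
Per-hop propagation t_prop = 1700000/210000000 = 8095.24 μs.
Pipeline fill: first packet needs 2·t_tx to clear all hops; remaining 90 packets each add one t_tx.
Total = (2+91-1)·t_tx + 2·t_prop = 92·8.94118 + 2·8095.24 = 17000 μs.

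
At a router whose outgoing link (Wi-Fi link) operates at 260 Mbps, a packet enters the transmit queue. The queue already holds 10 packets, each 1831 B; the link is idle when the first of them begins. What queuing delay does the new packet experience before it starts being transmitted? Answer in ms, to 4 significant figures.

0.5634 ms

Each queued packet: L/R = 14648/260000000 = 0.0563385 ms.
10 queued → 0.563385 ms.
Queuing delay = 0.5634 ms.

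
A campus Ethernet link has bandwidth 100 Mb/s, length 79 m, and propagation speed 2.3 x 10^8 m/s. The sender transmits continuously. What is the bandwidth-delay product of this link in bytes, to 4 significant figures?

Propagation delay = 79 / 2.3e+08 = 3.43478e-07 s.
BDP = R × t_prop = 100000000 × 3.43478e-07 = 34.3478 bits.
In bytes: 34.3478/8 = 4.293 bytes.

4.293 bytes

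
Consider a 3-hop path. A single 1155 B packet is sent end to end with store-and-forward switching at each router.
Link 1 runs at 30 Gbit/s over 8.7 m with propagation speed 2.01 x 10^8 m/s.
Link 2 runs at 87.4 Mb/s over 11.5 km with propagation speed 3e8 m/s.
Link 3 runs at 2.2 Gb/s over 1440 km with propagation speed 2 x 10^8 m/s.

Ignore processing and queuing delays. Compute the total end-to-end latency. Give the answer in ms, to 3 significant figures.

L = 1155 × 8 = 9240 bits.
Transmission delays (L/R per hop): 0.000308, 0.105721, 0.0042 ms; sum = 0.110229 ms.
Propagation delays (d/s per hop): 4.32836e-05, 0.0383333, 7.2 ms; sum = 7.23838 ms.
End-to-end = 7.35 ms.

7.35 ms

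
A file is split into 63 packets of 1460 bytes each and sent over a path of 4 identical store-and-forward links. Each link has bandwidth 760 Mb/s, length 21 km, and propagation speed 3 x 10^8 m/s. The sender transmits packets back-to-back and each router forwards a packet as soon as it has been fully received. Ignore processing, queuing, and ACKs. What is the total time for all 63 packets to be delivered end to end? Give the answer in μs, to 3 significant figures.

1290 μs

Per-hop transmission t_tx = L/R = 11680/760000000 = 15.3684 μs.
Per-hop propagation t_prop = 21000/300000000 = 70 μs.
Pipeline fill: first packet needs 4·t_tx to clear all hops; remaining 62 packets each add one t_tx.
Total = (4+63-1)·t_tx + 4·t_prop = 66·15.3684 + 4·70 = 1290 μs.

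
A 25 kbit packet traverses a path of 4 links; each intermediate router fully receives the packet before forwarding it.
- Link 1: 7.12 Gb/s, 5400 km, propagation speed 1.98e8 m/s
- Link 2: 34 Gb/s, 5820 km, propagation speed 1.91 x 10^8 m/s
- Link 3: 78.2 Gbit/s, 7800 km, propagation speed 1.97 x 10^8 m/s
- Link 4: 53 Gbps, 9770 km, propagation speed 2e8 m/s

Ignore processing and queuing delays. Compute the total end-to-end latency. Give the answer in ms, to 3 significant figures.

L = 25000 bits.
Transmission delays (L/R per hop): 0.00351124, 0.000735294, 0.000319693, 0.000471698 ms; sum = 0.00503792 ms.
Propagation delays (d/s per hop): 27.2727, 30.4712, 39.5939, 48.85 ms; sum = 146.188 ms.
End-to-end = 146 ms.

146 ms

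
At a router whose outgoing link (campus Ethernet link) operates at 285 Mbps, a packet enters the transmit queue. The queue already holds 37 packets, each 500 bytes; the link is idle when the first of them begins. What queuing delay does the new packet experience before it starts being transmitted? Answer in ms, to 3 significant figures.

0.519 ms

Each queued packet: L/R = 4000/285000000 = 0.0140351 ms.
37 queued → 0.519298 ms.
Queuing delay = 0.519 ms.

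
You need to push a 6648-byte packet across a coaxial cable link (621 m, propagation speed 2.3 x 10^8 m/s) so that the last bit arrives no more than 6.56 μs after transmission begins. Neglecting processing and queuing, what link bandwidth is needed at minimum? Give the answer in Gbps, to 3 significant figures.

13.8 Gbps

L = 53184 bits.
Propagation delay = 621 / 2.3e+08 = 2.7 μs.
Transmission budget = 6.56 − 2.7 = 3.86 μs.
R ≥ L / t_tx = 53184 bits / 3.86e-06 s = 13.8 Gbps.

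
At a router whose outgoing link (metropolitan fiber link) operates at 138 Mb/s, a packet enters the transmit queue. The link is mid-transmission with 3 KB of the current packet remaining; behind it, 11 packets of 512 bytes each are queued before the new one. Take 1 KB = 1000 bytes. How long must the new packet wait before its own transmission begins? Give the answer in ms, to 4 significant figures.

0.5004 ms

Each queued packet: L/R = 4096/138000000 = 0.0296812 ms.
11 queued → 0.326493 ms.
Plus remaining 24000 bits of current packet: 0.173913 ms.
Queuing delay = 0.5004 ms.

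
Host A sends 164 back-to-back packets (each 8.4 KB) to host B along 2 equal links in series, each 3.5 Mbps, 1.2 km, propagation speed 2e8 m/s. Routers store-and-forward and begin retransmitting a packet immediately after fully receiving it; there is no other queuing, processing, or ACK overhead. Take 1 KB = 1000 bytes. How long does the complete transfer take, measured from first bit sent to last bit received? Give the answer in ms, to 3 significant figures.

Per-hop transmission t_tx = L/R = 67200/3500000 = 19.2 ms.
Per-hop propagation t_prop = 1200/200000000 = 0.006 ms.
Pipeline fill: first packet needs 2·t_tx to clear all hops; remaining 163 packets each add one t_tx.
Total = (2+164-1)·t_tx + 2·t_prop = 165·19.2 + 2·0.006 = 3170 ms.

3170 ms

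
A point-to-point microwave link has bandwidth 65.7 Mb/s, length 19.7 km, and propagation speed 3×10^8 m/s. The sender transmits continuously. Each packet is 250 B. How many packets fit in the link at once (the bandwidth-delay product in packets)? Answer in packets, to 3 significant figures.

Propagation delay = 19700 / 300000000 = 6.56667e-05 s.
BDP = R × t_prop = 65700000 × 6.56667e-05 = 4314.3 bits.
In packets of 2000 bits: 2.16 packets.

2.16 packets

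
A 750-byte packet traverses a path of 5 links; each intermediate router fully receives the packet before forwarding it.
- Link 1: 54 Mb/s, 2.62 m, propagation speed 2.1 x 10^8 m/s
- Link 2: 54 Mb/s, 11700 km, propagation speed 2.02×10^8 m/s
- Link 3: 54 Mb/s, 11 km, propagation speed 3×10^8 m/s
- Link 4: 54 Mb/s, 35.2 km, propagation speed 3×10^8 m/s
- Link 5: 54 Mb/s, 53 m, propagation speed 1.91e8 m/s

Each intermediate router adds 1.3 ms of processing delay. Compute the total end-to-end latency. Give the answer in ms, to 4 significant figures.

63.83 ms

L = 750 × 8 = 6000 bits.
Transmission delay per hop = L/R = 6000/54000000 = 0.111111 ms; 5 hops → 0.555556 ms.
Propagation delays (d/s per hop): 1.24762e-05, 57.9208, 0.0366667, 0.117333, 0.000277487 ms; sum = 58.0751 ms.
Processing at 4 router(s): 4 × 1.3 ms = 5.2 ms.
End-to-end = 63.83 ms.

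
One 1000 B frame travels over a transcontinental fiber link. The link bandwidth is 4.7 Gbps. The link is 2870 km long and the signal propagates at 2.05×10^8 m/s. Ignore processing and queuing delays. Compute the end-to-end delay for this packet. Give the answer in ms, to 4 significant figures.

14.00 ms

L = 1000 × 8 = 8000 bits.
Transmission delay = L/R = 8000 / 4700000000 = 0.00170213 ms.
Propagation delay = d/s = 2870000 m / 2.05e+08 m/s = 14 ms.
Total = 14.00 ms.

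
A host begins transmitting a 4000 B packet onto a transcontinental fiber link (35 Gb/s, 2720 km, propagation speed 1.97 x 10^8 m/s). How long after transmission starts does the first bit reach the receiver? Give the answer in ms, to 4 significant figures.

13.81 ms

First bit experiences only propagation delay: d/s = 2720000/197000000 = 13.81 ms.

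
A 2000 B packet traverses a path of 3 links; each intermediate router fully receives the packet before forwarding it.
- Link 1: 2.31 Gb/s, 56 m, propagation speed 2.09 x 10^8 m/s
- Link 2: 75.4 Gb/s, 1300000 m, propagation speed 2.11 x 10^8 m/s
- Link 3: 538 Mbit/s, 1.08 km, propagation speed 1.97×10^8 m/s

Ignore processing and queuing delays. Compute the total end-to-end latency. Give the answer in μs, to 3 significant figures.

6200 μs

L = 2000 × 8 = 16000 bits.
Transmission delays (L/R per hop): 6.92641, 0.212202, 29.7398 μs; sum = 36.8784 μs.
Propagation delays (d/s per hop): 0.267943, 6161.14, 5.48223 μs; sum = 6166.89 μs.
End-to-end = 6200 μs.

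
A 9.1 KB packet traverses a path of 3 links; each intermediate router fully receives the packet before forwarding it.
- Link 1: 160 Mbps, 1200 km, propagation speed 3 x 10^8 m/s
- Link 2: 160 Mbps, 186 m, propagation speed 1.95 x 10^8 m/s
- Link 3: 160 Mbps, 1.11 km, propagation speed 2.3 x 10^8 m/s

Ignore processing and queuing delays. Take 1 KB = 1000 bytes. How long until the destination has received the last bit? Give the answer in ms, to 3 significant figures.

5.37 ms

L = 72800 bits.
Transmission delay per hop = L/R = 72800/160000000 = 0.455 ms; 3 hops → 1.365 ms.
Propagation delays (d/s per hop): 4, 0.000953846, 0.00482609 ms; sum = 4.00578 ms.
End-to-end = 5.37 ms.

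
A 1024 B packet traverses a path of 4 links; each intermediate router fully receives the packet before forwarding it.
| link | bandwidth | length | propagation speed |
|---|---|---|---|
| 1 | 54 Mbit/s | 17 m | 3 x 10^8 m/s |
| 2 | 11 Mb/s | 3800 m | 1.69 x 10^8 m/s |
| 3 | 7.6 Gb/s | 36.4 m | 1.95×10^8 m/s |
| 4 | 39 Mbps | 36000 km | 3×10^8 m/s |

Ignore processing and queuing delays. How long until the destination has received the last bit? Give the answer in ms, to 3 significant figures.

L = 1024 × 8 = 8192 bits.
Transmission delays (L/R per hop): 0.151704, 0.744727, 0.00107789, 0.210051 ms; sum = 1.10756 ms.
Propagation delays (d/s per hop): 5.66667e-05, 0.0224852, 0.000186667, 120 ms; sum = 120.023 ms.
End-to-end = 121 ms.

121 ms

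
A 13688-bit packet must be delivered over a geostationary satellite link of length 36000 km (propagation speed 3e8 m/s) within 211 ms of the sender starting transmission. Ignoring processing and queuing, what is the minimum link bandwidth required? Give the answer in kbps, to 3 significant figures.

Propagation delay = 36000000 / 300000000 = 120 ms.
Transmission budget = 211 − 120 = 91 ms.
R ≥ L / t_tx = 13688 bits / 0.091 s = 150 kbps.

150 kbps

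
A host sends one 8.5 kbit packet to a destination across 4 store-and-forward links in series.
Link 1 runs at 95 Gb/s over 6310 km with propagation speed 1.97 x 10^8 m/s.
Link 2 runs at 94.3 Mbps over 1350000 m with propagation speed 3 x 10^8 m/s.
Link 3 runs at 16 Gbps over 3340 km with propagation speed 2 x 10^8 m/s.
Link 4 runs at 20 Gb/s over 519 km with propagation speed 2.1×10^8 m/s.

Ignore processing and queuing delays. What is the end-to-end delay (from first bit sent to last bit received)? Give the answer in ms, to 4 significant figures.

L = 8500 bits.
Transmission delays (L/R per hop): 8.94737e-05, 0.0901379, 0.00053125, 0.000425 ms; sum = 0.0911836 ms.
Propagation delays (d/s per hop): 32.0305, 4.5, 16.7, 2.47143 ms; sum = 55.7019 ms.
End-to-end = 55.79 ms.

55.79 ms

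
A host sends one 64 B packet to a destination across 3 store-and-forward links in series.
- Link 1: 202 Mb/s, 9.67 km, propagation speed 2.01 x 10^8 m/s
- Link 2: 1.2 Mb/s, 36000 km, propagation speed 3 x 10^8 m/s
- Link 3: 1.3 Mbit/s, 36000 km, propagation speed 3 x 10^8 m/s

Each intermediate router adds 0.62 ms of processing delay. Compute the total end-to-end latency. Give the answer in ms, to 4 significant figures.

L = 64 × 8 = 512 bits.
Transmission delays (L/R per hop): 0.00253465, 0.426667, 0.393846 ms; sum = 0.823047 ms.
Propagation delays (d/s per hop): 0.0481095, 120, 120 ms; sum = 240.048 ms.
Processing at 2 router(s): 2 × 0.62 ms = 1.24 ms.
End-to-end = 242.1 ms.

242.1 ms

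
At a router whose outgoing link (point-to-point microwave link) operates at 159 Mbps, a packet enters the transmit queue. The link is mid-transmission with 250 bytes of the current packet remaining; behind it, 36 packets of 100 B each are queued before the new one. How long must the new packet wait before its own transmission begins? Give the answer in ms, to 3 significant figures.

0.194 ms

Each queued packet: L/R = 800/159000000 = 0.00503145 ms.
36 queued → 0.181132 ms.
Plus remaining 2000 bits of current packet: 0.0125786 ms.
Queuing delay = 0.194 ms.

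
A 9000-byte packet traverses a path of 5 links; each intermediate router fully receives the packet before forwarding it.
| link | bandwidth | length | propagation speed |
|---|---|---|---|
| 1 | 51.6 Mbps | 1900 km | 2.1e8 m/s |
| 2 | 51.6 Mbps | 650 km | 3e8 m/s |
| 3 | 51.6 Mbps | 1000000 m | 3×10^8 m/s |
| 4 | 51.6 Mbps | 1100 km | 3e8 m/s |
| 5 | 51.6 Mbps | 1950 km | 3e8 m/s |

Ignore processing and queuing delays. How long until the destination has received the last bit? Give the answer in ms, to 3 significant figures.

31.7 ms

L = 9000 × 8 = 72000 bits.
Transmission delay per hop = L/R = 72000/51600000 = 1.39535 ms; 5 hops → 6.97674 ms.
Propagation delays (d/s per hop): 9.04762, 2.16667, 3.33333, 3.66667, 6.5 ms; sum = 24.7143 ms.
End-to-end = 31.7 ms.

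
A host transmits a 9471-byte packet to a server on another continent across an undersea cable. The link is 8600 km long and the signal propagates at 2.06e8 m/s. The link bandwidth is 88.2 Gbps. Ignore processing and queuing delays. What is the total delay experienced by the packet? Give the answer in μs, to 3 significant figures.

41700 μs

L = 9471 × 8 = 75768 bits.
Transmission delay = L/R = 75768 / 88200000000 = 0.859048 μs.
Propagation delay = d/s = 8600000 m / 206000000 m/s = 41747.6 μs.
Total = 41700 μs.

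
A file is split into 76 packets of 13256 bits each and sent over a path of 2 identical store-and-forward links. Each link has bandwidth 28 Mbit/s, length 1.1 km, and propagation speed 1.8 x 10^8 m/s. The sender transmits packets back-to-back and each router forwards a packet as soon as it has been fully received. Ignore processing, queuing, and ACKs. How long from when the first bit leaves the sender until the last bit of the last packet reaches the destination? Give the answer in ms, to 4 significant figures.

Per-hop transmission t_tx = L/R = 13256/28000000 = 0.473429 ms.
Per-hop propagation t_prop = 1100/180000000 = 0.00611111 ms.
Pipeline fill: first packet needs 2·t_tx to clear all hops; remaining 75 packets each add one t_tx.
Total = (2+76-1)·t_tx + 2·t_prop = 77·0.473429 + 2·0.00611111 = 36.47 ms.

36.47 ms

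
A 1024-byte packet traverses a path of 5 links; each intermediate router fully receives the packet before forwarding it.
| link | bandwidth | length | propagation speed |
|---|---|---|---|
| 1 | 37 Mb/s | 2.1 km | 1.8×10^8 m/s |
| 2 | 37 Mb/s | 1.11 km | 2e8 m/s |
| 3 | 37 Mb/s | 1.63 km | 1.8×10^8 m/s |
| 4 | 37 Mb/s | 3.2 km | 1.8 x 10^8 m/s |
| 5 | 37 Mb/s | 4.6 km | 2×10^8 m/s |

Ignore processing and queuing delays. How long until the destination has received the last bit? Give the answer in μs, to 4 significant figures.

1174 μs

L = 1024 × 8 = 8192 bits.
Transmission delay per hop = L/R = 8192/37000000 = 221.405 μs; 5 hops → 1107.03 μs.
Propagation delays (d/s per hop): 11.6667, 5.55, 9.05556, 17.7778, 23 μs; sum = 67.05 μs.
End-to-end = 1174 μs.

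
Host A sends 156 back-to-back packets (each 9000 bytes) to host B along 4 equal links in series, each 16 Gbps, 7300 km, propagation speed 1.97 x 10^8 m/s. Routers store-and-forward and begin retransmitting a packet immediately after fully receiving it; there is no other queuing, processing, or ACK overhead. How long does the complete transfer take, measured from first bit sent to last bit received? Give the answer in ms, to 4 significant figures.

Per-hop transmission t_tx = L/R = 72000/16000000000 = 0.0045 ms.
Per-hop propagation t_prop = 7300000/197000000 = 37.0558 ms.
Pipeline fill: first packet needs 4·t_tx to clear all hops; remaining 155 packets each add one t_tx.
Total = (4+156-1)·t_tx + 4·t_prop = 159·0.0045 + 4·37.0558 = 148.9 ms.

148.9 ms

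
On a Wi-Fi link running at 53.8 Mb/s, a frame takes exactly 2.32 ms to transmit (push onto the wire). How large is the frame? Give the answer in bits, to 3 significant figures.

125000 bits

L = R × t_tx = 53800000 b/s × 0.00232 s = 124816 bits.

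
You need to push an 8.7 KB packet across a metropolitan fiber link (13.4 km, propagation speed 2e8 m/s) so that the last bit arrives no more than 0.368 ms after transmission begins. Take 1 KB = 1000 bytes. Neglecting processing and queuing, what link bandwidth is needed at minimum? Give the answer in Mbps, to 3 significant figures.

231 Mbps

L = 69600 bits.
Propagation delay = 13400 / 200000000 = 0.067 ms.
Transmission budget = 0.368 − 0.067 = 0.301 ms.
R ≥ L / t_tx = 69600 bits / 0.000301 s = 231 Mbps.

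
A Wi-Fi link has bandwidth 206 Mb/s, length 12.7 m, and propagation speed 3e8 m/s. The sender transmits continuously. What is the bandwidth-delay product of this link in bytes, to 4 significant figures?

Propagation delay = 12.7 / 300000000 = 4.23333e-08 s.
BDP = R × t_prop = 206000000 × 4.23333e-08 = 8.72067 bits.
In bytes: 8.72067/8 = 1.090 bytes.

1.090 bytes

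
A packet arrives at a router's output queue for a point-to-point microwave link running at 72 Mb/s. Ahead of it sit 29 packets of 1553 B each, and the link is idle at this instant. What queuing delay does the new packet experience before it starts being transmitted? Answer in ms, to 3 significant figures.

5.00 ms

Each queued packet: L/R = 12424/72000000 = 0.172556 ms.
29 queued → 5.00411 ms.
Queuing delay = 5.00 ms.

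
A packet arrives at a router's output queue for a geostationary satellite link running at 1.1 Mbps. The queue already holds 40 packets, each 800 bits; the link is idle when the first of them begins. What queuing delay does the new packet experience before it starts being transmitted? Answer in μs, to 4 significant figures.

Each queued packet: L/R = 800/1100000 = 727.273 μs.
40 queued → 29090.9 μs.
Queuing delay = 29090 μs.

29090 μs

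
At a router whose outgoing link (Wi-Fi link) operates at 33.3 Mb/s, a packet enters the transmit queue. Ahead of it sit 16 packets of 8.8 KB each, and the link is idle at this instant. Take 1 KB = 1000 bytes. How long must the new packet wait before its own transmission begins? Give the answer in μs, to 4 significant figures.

33830 μs

Each queued packet: L/R = 70400/3.33e+07 = 2114.11 μs.
16 queued → 33825.8 μs.
Queuing delay = 33830 μs.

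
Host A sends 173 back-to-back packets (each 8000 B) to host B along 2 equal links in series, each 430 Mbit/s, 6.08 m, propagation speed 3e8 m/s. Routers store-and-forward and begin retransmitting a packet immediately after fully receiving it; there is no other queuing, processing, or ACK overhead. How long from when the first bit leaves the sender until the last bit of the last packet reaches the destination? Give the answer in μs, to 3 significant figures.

25900 μs

Per-hop transmission t_tx = L/R = 64000/430000000 = 148.837 μs.
Per-hop propagation t_prop = 6.08/300000000 = 0.0202667 μs.
Pipeline fill: first packet needs 2·t_tx to clear all hops; remaining 172 packets each add one t_tx.
Total = (2+173-1)·t_tx + 2·t_prop = 174·148.837 + 2·0.0202667 = 25900 μs.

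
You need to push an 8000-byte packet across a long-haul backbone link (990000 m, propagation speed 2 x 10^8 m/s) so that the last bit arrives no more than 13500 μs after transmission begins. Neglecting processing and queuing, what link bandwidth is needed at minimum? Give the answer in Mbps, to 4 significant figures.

L = 64000 bits.
Propagation delay = 990000 / 200000000 = 4950 μs.
Transmission budget = 13500 − 4950 = 8550 μs.
R ≥ L / t_tx = 64000 bits / 0.00855 s = 7.485 Mbps.

7.485 Mbps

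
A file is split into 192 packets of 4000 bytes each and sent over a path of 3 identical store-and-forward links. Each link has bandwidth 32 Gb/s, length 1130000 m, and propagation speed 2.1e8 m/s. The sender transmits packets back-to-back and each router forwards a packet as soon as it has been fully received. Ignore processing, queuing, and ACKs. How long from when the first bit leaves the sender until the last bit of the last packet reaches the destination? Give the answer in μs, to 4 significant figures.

16340 μs

Per-hop transmission t_tx = L/R = 32000/32000000000 = 1 μs.
Per-hop propagation t_prop = 1130000/210000000 = 5380.95 μs.
Pipeline fill: first packet needs 3·t_tx to clear all hops; remaining 191 packets each add one t_tx.
Total = (3+192-1)·t_tx + 3·t_prop = 194·1 + 3·5380.95 = 16340 μs.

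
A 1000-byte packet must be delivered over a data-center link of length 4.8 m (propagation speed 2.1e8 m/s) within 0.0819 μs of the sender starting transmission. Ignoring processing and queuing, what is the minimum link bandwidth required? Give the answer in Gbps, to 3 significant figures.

135 Gbps

L = 8000 bits.
Propagation delay = 4.8 / 210000000 = 0.0228571 μs.
Transmission budget = 0.0819 − 0.0228571 = 0.0590429 μs.
R ≥ L / t_tx = 8000 bits / 5.90429e-08 s = 135 Gbps.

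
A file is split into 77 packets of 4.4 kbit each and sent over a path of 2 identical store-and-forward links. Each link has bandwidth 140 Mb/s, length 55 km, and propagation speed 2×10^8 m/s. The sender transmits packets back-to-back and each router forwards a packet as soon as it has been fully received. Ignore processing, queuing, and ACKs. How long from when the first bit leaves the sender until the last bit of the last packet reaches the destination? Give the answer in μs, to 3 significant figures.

3000 μs

Per-hop transmission t_tx = L/R = 4400/140000000 = 31.4286 μs.
Per-hop propagation t_prop = 55000/200000000 = 275 μs.
Pipeline fill: first packet needs 2·t_tx to clear all hops; remaining 76 packets each add one t_tx.
Total = (2+77-1)·t_tx + 2·t_prop = 78·31.4286 + 2·275 = 3000 μs.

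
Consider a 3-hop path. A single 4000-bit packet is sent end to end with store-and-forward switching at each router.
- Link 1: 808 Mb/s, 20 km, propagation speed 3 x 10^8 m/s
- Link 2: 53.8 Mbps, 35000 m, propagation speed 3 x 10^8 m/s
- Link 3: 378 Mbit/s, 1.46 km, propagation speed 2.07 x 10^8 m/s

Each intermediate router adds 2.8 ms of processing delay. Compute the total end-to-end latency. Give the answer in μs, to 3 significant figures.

5880 μs

Transmission delays (L/R per hop): 4.9505, 74.3494, 10.582 μs; sum = 89.8819 μs.
Propagation delays (d/s per hop): 66.6667, 116.667, 7.05314 μs; sum = 190.386 μs.
Processing at 2 router(s): 2 × 2.8 ms = 5600 μs.
End-to-end = 5880 μs.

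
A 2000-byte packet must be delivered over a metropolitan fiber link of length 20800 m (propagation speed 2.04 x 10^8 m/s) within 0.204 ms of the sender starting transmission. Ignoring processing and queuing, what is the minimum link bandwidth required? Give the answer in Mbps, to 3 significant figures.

157 Mbps

L = 16000 bits.
Propagation delay = 20800 / 204000000 = 0.101961 ms.
Transmission budget = 0.204 − 0.101961 = 0.102039 ms.
R ≥ L / t_tx = 16000 bits / 0.000102039 s = 157 Mbps.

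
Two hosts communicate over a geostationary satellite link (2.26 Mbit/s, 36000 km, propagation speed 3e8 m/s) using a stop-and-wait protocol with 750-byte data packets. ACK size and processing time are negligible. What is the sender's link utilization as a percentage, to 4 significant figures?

t_tx = L/R = 6000/2260000 = 0.00265487 s.
t_prop = 36000000/300000000 = 0.12 s; RTT = 0.24 s.
Cycle = t_tx + RTT = 0.242655 s.
Utilization = t_tx / cycle = 0.00265487/0.242655 = 1.094 %.

1.094 %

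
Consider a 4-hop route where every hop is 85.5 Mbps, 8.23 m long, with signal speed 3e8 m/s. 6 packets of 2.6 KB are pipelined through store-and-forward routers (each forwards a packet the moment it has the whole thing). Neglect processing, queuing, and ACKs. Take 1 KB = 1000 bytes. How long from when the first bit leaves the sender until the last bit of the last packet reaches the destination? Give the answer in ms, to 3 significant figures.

Per-hop transmission t_tx = L/R = 20800/85500000 = 0.243275 ms.
Per-hop propagation t_prop = 8.23/300000000 = 2.74333e-05 ms.
Pipeline fill: first packet needs 4·t_tx to clear all hops; remaining 5 packets each add one t_tx.
Total = (4+6-1)·t_tx + 4·t_prop = 9·0.243275 + 4·2.74333e-05 = 2.19 ms.

2.19 ms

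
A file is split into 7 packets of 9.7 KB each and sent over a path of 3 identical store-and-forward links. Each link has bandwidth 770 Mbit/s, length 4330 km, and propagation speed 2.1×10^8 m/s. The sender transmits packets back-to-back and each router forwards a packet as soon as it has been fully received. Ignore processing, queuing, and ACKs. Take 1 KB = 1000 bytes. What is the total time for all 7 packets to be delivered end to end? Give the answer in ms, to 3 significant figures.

Per-hop transmission t_tx = L/R = 77600/770000000 = 0.100779 ms.
Per-hop propagation t_prop = 4330000/210000000 = 20.619 ms.
Pipeline fill: first packet needs 3·t_tx to clear all hops; remaining 6 packets each add one t_tx.
Total = (3+7-1)·t_tx + 3·t_prop = 9·0.100779 + 3·20.619 = 62.8 ms.

62.8 ms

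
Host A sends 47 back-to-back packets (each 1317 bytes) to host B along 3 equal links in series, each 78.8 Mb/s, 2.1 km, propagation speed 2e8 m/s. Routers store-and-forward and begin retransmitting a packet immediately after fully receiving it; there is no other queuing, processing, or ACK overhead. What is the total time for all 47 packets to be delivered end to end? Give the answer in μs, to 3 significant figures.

6580 μs

Per-hop transmission t_tx = L/R = 10536/78800000 = 133.706 μs.
Per-hop propagation t_prop = 2100/200000000 = 10.5 μs.
Pipeline fill: first packet needs 3·t_tx to clear all hops; remaining 46 packets each add one t_tx.
Total = (3+47-1)·t_tx + 3·t_prop = 49·133.706 + 3·10.5 = 6580 μs.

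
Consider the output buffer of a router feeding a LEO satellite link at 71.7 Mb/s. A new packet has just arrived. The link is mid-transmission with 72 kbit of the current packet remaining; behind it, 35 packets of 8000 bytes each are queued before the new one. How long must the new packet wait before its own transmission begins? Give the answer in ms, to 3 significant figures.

Each queued packet: L/R = 64000/71700000 = 0.892608 ms.
35 queued → 31.2413 ms.
Plus remaining 72000 bits of current packet: 1.00418 ms.
Queuing delay = 32.2 ms.

32.2 ms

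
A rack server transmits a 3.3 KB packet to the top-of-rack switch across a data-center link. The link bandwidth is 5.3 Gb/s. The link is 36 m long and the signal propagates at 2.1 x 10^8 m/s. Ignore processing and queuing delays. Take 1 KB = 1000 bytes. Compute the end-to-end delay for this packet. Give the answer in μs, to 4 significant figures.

L = 26400 bits.
Transmission delay = L/R = 26400 / 5300000000 = 4.98113 μs.
Propagation delay = d/s = 36 m / 210000000 m/s = 0.171429 μs.
Total = 5.153 μs.

5.153 μs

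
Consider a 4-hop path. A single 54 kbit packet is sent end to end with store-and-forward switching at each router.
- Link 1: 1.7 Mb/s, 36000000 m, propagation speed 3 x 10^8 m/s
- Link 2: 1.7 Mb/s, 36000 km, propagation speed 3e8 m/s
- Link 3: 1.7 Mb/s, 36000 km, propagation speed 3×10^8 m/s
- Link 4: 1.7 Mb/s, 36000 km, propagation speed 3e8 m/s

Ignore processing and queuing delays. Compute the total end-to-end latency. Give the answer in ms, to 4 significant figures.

607.1 ms

L = 54000 bits.
Transmission delay per hop = L/R = 54000/1700000 = 31.7647 ms; 4 hops → 127.059 ms.
Propagation delays (d/s per hop): 120, 120, 120, 120 ms; sum = 480 ms.
End-to-end = 607.1 ms.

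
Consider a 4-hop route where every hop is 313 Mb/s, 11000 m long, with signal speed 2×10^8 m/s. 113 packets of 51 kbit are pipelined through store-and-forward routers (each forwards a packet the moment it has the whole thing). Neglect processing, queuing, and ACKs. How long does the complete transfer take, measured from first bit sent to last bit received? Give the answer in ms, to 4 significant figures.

19.12 ms

Per-hop transmission t_tx = L/R = 51000/313000000 = 0.162939 ms.
Per-hop propagation t_prop = 11000/200000000 = 0.055 ms.
Pipeline fill: first packet needs 4·t_tx to clear all hops; remaining 112 packets each add one t_tx.
Total = (4+113-1)·t_tx + 4·t_prop = 116·0.162939 + 4·0.055 = 19.12 ms.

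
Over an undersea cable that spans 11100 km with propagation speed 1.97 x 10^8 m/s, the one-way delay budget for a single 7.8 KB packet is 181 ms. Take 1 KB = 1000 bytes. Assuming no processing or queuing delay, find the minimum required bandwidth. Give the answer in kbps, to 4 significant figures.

500.6 kbps

L = 62400 bits.
Propagation delay = 11100000 / 197000000 = 56.3452 ms.
Transmission budget = 181 − 56.3452 = 124.655 ms.
R ≥ L / t_tx = 62400 bits / 0.124655 s = 500.6 kbps.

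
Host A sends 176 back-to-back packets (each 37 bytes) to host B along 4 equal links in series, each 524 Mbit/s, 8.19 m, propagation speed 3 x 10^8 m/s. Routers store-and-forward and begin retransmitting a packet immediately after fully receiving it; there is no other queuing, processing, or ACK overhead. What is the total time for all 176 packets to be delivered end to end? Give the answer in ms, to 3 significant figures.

Per-hop transmission t_tx = L/R = 296/524000000 = 0.000564885 ms.
Per-hop propagation t_prop = 8.19/300000000 = 2.73e-05 ms.
Pipeline fill: first packet needs 4·t_tx to clear all hops; remaining 175 packets each add one t_tx.
Total = (4+176-1)·t_tx + 4·t_prop = 179·0.000564885 + 4·2.73e-05 = 0.101 ms.

0.101 ms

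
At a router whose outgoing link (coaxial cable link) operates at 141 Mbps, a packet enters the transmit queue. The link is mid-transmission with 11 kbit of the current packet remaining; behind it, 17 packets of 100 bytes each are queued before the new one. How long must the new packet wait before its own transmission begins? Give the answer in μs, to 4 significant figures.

Each queued packet: L/R = 800/141000000 = 5.67376 μs.
17 queued → 96.4539 μs.
Plus remaining 11000 bits of current packet: 78.0142 μs.
Queuing delay = 174.5 μs.

174.5 μs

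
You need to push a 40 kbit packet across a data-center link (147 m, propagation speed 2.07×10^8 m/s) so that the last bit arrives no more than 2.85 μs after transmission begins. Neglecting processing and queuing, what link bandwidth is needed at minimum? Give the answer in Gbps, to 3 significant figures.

Propagation delay = 147 / 2.07e+08 = 0.710145 μs.
Transmission budget = 2.85 − 0.710145 = 2.13986 μs.
R ≥ L / t_tx = 40000 bits / 2.13986e-06 s = 18.7 Gbps.

18.7 Gbps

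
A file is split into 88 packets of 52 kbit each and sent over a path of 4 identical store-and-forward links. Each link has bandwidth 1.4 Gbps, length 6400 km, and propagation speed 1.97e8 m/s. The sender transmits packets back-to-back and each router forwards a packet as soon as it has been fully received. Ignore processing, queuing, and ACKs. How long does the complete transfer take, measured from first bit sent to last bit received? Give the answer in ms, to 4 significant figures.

133.3 ms

Per-hop transmission t_tx = L/R = 52000/1400000000 = 0.0371429 ms.
Per-hop propagation t_prop = 6400000/197000000 = 32.4873 ms.
Pipeline fill: first packet needs 4·t_tx to clear all hops; remaining 87 packets each add one t_tx.
Total = (4+88-1)·t_tx + 4·t_prop = 91·0.0371429 + 4·32.4873 = 133.3 ms.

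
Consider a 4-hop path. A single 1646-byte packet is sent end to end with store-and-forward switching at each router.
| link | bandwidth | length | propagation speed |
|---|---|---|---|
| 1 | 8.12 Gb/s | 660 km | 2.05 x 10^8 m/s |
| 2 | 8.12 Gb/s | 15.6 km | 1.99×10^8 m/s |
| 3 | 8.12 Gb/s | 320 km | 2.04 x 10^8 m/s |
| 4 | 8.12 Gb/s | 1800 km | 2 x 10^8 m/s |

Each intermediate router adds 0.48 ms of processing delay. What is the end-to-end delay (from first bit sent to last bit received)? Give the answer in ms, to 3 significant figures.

15.3 ms

L = 1646 × 8 = 13168 bits.
Transmission delay per hop = L/R = 13168/8.12e+09 = 0.00162167 ms; 4 hops → 0.0064867 ms.
Propagation delays (d/s per hop): 3.21951, 0.078392, 1.56863, 9 ms; sum = 13.8665 ms.
Processing at 3 router(s): 3 × 0.48 ms = 1.44 ms.
End-to-end = 15.3 ms.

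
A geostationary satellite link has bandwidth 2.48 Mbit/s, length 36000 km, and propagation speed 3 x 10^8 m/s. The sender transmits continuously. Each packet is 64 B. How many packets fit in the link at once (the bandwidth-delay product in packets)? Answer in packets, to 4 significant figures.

581.3 packets

Propagation delay = 36000000 / 300000000 = 0.12 s.
BDP = R × t_prop = 2480000 × 0.12 = 297600 bits.
In packets of 512 bits: 581.3 packets.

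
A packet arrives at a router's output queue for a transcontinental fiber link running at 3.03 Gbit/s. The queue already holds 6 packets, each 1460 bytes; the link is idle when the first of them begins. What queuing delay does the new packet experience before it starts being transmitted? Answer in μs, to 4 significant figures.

23.13 μs

Each queued packet: L/R = 11680/3030000000 = 3.85479 μs.
6 queued → 23.1287 μs.
Queuing delay = 23.13 μs.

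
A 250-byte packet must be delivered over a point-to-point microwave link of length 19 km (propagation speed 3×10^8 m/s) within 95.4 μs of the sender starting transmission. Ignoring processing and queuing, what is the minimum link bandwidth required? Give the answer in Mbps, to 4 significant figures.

L = 2000 bits.
Propagation delay = 19000 / 300000000 = 63.3333 μs.
Transmission budget = 95.4 − 63.3333 = 32.0667 μs.
R ≥ L / t_tx = 2000 bits / 3.20667e-05 s = 62.37 Mbps.

62.37 Mbps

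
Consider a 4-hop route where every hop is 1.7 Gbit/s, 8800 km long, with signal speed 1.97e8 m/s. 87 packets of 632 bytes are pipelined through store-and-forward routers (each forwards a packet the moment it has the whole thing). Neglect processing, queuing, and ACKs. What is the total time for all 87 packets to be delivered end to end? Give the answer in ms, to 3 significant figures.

Per-hop transmission t_tx = L/R = 5056/1700000000 = 0.00297412 ms.
Per-hop propagation t_prop = 8800000/197000000 = 44.6701 ms.
Pipeline fill: first packet needs 4·t_tx to clear all hops; remaining 86 packets each add one t_tx.
Total = (4+87-1)·t_tx + 4·t_prop = 90·0.00297412 + 4·44.6701 = 179 ms.

179 ms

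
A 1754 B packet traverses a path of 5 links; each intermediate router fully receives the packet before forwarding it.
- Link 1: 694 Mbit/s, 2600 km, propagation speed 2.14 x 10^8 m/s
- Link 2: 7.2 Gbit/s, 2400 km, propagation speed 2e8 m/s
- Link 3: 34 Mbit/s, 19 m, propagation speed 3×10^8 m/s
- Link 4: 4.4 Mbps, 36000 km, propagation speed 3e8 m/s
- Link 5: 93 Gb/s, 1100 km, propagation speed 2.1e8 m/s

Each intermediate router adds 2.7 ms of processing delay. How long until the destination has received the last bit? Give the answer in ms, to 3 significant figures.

164 ms

L = 1754 × 8 = 14032 bits.
Transmission delays (L/R per hop): 0.020219, 0.00194889, 0.412706, 3.18909, 0.000150882 ms; sum = 3.62412 ms.
Propagation delays (d/s per hop): 12.1495, 12, 6.33333e-05, 120, 5.2381 ms; sum = 149.388 ms.
Processing at 4 router(s): 4 × 2.7 ms = 10.8 ms.
End-to-end = 164 ms.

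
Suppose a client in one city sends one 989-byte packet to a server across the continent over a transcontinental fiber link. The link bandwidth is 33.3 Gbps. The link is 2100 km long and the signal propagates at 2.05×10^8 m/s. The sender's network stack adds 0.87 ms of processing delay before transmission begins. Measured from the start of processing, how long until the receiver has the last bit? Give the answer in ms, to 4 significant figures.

11.11 ms

L = 989 × 8 = 7912 bits.
Transmission delay = L/R = 7912 / 3.33e+10 = 0.000237598 ms.
Propagation delay = d/s = 2100000 m / 2.05e+08 m/s = 10.2439 ms.
Plus processing delay 0.87 ms = 0.87 ms.
Total = 11.11 ms.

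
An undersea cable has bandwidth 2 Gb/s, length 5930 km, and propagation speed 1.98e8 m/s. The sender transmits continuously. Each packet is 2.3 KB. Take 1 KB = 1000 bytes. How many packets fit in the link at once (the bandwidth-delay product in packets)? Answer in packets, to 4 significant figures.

3255 packets

Propagation delay = 5930000 / 198000000 = 0.0299495 s.
BDP = R × t_prop = 2000000000 × 0.0299495 = 59899000 bits.
In packets of 18400 bits: 3255 packets.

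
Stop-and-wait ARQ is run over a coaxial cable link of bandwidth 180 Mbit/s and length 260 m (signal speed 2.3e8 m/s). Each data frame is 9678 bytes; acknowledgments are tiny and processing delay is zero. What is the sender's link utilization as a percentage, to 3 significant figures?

99.5 %

t_tx = L/R = 77424/180000000 = 0.000430133 s.
t_prop = 260/2.3e+08 = 1.13043e-06 s; RTT = 2.26087e-06 s.
Cycle = t_tx + RTT = 0.000432394 s.
Utilization = t_tx / cycle = 0.000430133/0.000432394 = 99.5 %.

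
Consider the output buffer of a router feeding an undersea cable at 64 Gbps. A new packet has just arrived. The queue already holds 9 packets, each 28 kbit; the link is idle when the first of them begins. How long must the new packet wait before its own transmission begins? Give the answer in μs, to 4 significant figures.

3.938 μs

Each queued packet: L/R = 28000/64000000000 = 0.4375 μs.
9 queued → 3.9375 μs.
Queuing delay = 3.938 μs.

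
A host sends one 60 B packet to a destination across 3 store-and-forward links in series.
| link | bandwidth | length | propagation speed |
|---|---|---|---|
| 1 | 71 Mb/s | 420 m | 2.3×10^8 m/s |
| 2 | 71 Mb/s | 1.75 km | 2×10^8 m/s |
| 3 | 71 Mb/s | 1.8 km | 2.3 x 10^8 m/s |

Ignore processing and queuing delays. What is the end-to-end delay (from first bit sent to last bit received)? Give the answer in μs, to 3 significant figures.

38.7 μs

L = 60 × 8 = 480 bits.
Transmission delay per hop = L/R = 480/71000000 = 6.76056 μs; 3 hops → 20.2817 μs.
Propagation delays (d/s per hop): 1.82609, 8.75, 7.82609 μs; sum = 18.4022 μs.
End-to-end = 38.7 μs.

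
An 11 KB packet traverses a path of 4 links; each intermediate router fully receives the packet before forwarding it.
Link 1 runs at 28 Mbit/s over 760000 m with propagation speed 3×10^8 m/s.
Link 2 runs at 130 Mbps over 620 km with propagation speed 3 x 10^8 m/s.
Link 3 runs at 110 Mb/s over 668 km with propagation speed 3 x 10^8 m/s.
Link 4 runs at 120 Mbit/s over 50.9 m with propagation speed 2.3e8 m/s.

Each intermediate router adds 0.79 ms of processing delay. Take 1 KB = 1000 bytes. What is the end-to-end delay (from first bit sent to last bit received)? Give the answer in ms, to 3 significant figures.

14.6 ms

L = 88000 bits.
Transmission delays (L/R per hop): 3.14286, 0.676923, 0.8, 0.733333 ms; sum = 5.35311 ms.
Propagation delays (d/s per hop): 2.53333, 2.06667, 2.22667, 0.000221304 ms; sum = 6.82689 ms.
Processing at 3 router(s): 3 × 0.79 ms = 2.37 ms.
End-to-end = 14.6 ms.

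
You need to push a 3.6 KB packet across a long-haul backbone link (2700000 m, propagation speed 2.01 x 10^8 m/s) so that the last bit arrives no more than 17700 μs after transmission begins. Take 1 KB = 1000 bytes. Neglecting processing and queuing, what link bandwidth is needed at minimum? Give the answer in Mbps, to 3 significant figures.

L = 28800 bits.
Propagation delay = 2700000 / 2.01e+08 = 13432.8 μs.
Transmission budget = 17700 − 13432.8 = 4267.16 μs.
R ≥ L / t_tx = 28800 bits / 0.00426716 s = 6.75 Mbps.

6.75 Mbps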